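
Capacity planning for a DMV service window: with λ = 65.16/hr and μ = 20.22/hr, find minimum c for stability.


Stability requires cμ > λ ⇔ c > λ/μ.
λ/μ = 65.16/20.22 = 3.2226
Minimum integer c = ⌊3.2226⌋ + 1 = 4
Check: 4·20.22 = 80.88 > 65.16, while 3·20.22 = 60.66 ≤ 65.16

Final: 4 servers


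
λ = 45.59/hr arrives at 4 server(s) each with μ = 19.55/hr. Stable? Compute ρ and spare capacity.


Total capacity cμ = 4·19.55 = 78.20/hr
ρ = λ/(cμ) = 45.59/78.20 = 0.5830
Stable ⇔ ρ < 1: YES
Spare capacity = cμ − λ = 78.20 − 45.59 = 32.61/hr

Final: ρ = 0.5830; stable; margin = 32.61/hr


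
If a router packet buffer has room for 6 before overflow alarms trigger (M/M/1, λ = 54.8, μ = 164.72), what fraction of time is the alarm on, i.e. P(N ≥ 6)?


ρ = 54.8/164.72 = 0.3327
P(N ≥ n) = ρ^n = 0.3327^6 = 0.001356

Final: 0.001356


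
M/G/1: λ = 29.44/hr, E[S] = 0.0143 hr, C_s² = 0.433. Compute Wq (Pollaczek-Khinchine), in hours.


ρ = λ·E[S] = 29.44·0.0143 = 0.4210
E[S²] = E[S]²(1+C_s²) = 0.0143²·(1+0.433) = 0.0002930
Wq = λ·E[S²]/(2(1−ρ)) = 29.44·0.0002930/(2·0.5790) = 0.007450 hr

Final: 0.007450 hr


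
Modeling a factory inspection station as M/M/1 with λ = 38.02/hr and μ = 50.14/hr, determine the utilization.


ρ = λ/μ = 38.02/50.14 = 0.7583

Final: 0.7583


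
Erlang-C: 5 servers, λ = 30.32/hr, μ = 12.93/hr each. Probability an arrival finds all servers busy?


a = λ/μ = 2.3449; ρ = a/5 = 0.4690
P₀ = 0.094199 (from M/M/c formula)
C(c,a) = [a^c/(c!(1−ρ))]·P₀ = [70.90116/(120·0.5310)]·0.094199
= 1.11267·0.094199 = 0.104813

Final: 0.104813


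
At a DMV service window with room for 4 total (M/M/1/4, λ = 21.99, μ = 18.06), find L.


ρ = 21.99/18.06 = 1.2176
L = ρ[1 − (K+1)ρ^K + Kρ^(K+1)] / [(1−ρ)(1−ρ^(K+1))]
Numerator: 1.2176·(1 − 5·2.198011 + 4·2.676316) = 0.870843
Denominator: (-0.2176)·(-1.676316) = 0.364780
L = 0.870843/0.364780 = 2.3873

Final: 2.3873


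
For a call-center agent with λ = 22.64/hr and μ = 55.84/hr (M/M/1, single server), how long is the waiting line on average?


ρ = 22.64/55.84 = 0.4054
Lq = ρ²/(1−ρ) = 0.1644/0.5946 = 0.2765

Final: 0.2765


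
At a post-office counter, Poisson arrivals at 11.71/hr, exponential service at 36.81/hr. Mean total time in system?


W = 1/(μ−λ) = 1/(36.81 − 11.71) = 1/25.10 = 0.03984 hr

Final: 0.03984 hr


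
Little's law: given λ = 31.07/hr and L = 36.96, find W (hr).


W = L/λ = 36.96/31.07 = 1.1896 hr

Final: 1.1896 hr


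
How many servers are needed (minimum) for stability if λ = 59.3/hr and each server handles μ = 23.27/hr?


Stability requires cμ > λ ⇔ c > λ/μ.
λ/μ = 59.3/23.27 = 2.5483
Minimum integer c = ⌊2.5483⌋ + 1 = 3
Check: 3·23.27 = 69.81 > 59.3, while 2·23.27 = 46.54 ≤ 59.3

Final: 3 servers


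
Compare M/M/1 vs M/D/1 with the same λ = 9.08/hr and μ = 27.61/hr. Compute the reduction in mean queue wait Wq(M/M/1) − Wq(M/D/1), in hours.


ρ = 9.08/27.61 = 0.3289
Wq(M/M/1) = ρ/(μ−λ) = 0.3289/18.53 = 0.01775 hr
Wq(M/D/1) = ρ/(2(μ−λ)) = 0.008874 hr
Savings = 0.01775 − 0.008874 = 0.008874 hr

Final: 0.008874 hr


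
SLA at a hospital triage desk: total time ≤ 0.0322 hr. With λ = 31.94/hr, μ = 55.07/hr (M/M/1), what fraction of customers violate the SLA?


W ~ Exponential(μ−λ) for M/M/1.
μ − λ = 55.07 − 31.94 = 23.1300
P(W > t) = e^{−(μ−λ)t} = e^{−0.7448} = 0.474836

Final: 0.474836


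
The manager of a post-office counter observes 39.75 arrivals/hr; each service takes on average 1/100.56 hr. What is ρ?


ρ = λ/μ = 39.75/100.56 = 0.3953

Final: 0.3953


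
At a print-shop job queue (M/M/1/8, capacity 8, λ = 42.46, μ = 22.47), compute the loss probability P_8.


ρ = λ/μ = 42.46/22.47 = 1.8896
P_K = (1−ρ)ρ^K/(1−ρ^(K+1)) = (-0.8896·162.560617)/(1 − 307.179519)
= -144.618902/-306.179519 = 0.472334

Final: 0.472334


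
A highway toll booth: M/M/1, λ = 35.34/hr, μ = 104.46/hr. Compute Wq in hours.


ρ = 35.34/104.46 = 0.3383
Wq = ρ/(μ−λ) = 0.3383/(104.46 − 35.34) = 0.3383/69.12 = 0.004895 hr

Final: 0.004895 hr


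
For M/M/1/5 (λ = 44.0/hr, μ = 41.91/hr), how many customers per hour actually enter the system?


ρ = 1.0499; P_K = (1−ρ)ρ^5/(1−ρ^6) = 0.187580
λ_eff = λ(1 − P_K) = 44.0·(1 − 0.187580) = 44.0·0.812420 = 35.7465 /hr

Final: 35.7465 /hr


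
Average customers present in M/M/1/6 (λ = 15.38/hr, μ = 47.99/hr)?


ρ = 15.38/47.99 = 0.3205
L = ρ[1 − (K+1)ρ^K + Kρ^(K+1)] / [(1−ρ)(1−ρ^(K+1))]
Numerator: 0.3205·(1 − 7·0.001084 + 6·0.0003472) = 0.318720
Denominator: (0.6795)·(0.999653) = 0.679281
L = 0.318720/0.679281 = 0.4692

Final: 0.4692


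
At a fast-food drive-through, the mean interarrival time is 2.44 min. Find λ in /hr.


λ = 1/(interarrival time) in consistent units.
1 hour = 60 min, so λ = 60/2.44 = 24.5902 per hour

Final: 24.5902 /hr


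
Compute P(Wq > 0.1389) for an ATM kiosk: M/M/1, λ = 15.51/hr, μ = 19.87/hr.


ρ = 15.51/19.87 = 0.7806
P(Wq > t) = ρ·e^{−(μ−λ)t} = 0.7806·e^{−0.6056}
= 0.7806·0.545745 = 0.425994

Final: 0.425994


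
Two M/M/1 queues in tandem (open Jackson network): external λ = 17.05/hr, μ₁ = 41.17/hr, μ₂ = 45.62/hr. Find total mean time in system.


Each node sees arrival rate λ = 17.05/hr (tandem ⇒ throughput preserved).
W₁ = 1/(μ₁−λ) = 1/(41.17−17.05) = 0.04146 hr
W₂ = 1/(μ₂−λ) = 1/(45.62−17.05) = 0.03500 hr
W_total = W₁ + W₂ = 0.04146 + 0.03500 = 0.07646 hr

Final: 0.07646 hr


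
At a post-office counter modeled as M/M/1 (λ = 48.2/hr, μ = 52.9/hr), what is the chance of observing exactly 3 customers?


ρ = 48.2/52.9 = 0.9112
P_n = (1−ρ)·ρ^n = (1 − 0.9112)·0.9112^3 = 0.08885·0.756439 = 0.067207

Final: 0.067207


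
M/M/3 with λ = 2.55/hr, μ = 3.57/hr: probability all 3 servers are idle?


a = λ/μ = 2.55/3.57 = 0.7143; ρ = a/c = 0.2381
Σ_{k=0}^{2} a^k/k! (terms k=0..2) = 1.00000 + 0.71429 + 0.25510 = 1.96939
Tail: a^3/(3!(1−ρ)) = 0.36443/(6·0.7619) = 0.07972
P₀ = 1/(1.96939 + 0.07972) = 1/2.04911 = 0.488017

Final: 0.488017


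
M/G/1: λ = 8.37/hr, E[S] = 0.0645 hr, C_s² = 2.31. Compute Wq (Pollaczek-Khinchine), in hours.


ρ = λ·E[S] = 8.37·0.0645 = 0.5399
E[S²] = E[S]²(1+C_s²) = 0.0645²·(1+2.31) = 0.013770
Wq = λ·E[S²]/(2(1−ρ)) = 8.37·0.013770/(2·0.4601) = 0.12524 hr

Final: 0.12524 hr


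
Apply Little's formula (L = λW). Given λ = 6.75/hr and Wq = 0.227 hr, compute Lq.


Lq = λWq = 6.75·0.227 = 1.5323

Final: 1.5323


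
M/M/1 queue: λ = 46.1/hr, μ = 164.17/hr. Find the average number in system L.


ρ = λ/μ = 46.1/164.17 = 0.2808
L = ρ/(1−ρ) = 0.2808/(1 − 0.2808) = 0.2808/0.7192 = 0.3904

Final: 0.3904


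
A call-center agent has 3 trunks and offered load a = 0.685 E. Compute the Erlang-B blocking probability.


B(c,a) = (a^c/c!) / Σ_{k=0}^{c} a^k/k!
a^3/3! = 0.053570
Σ terms (k=0..3): 1.00000 + 0.68500 + 0.23461 + 0.05357 = 1.973182
B = 0.053570/1.973182 = 0.027149

Final: 0.027149


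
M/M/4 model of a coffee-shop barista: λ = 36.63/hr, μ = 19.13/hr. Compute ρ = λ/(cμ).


ρ = λ/(cμ) = 36.63/(4·19.13) = 36.63/76.52 = 0.4787

Final: 0.4787


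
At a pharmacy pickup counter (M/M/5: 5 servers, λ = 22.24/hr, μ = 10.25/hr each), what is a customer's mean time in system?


a = 2.1698; ρ = 0.4340; P₀ = 0.112897
Lq = P₀·a^c·ρ/(c!(1−ρ)²) = 0.06128
Wq = Lq/λ = 0.06128/22.24 = 0.002755 hr
W = Wq + 1/μ = 0.002755 + 0.09756 = 0.10032 hr

Final: 0.10032 hr


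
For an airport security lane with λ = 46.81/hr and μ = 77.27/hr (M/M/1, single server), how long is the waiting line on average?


ρ = 46.81/77.27 = 0.6058
Lq = ρ²/(1−ρ) = 0.3670/0.3942 = 0.9310

Final: 0.9310


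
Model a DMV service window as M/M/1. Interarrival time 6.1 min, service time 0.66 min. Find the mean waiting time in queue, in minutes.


λ = 60/6.1 = 9.8361 /hr
μ = 60/0.66 = 90.9091 /hr
ρ = λ/μ = 9.8361/90.9091 = 0.1082
Wq = ρ/(μ−λ) = 0.1082/(90.9091−9.8361) = 0.001335 hr
In minutes: 0.001335·60 = 0.08007 min

Final: 0.08007 min


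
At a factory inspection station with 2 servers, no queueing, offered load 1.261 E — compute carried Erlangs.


B(2,1.261) = 0.260159 (Erlang-B)
Carried load = a(1 − B) = 1.261·(1 − 0.260159) = 1.261·0.739841 = 0.9329 E

Final: 0.9329 Erlangs


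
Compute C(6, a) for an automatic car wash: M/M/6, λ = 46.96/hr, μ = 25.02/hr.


a = λ/μ = 1.8769; ρ = a/6 = 0.3128
P₀ = 0.152910 (from M/M/c formula)
C(c,a) = [a^c/(c!(1−ρ))]·P₀ = [43.71643/(720·0.6872)]·0.152910
= 0.08836·0.152910 = 0.013511

Final: 0.013511


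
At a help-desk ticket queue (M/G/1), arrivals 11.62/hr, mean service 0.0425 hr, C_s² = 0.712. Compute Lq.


ρ = λ·E[S] = 11.62·0.0425 = 0.4939
Lq = ρ²(1+C_s²)/(2(1−ρ)) = 0.2439·(1+0.712)/(2·0.5061)
= 0.2439·1.7120/1.0123 = 0.41246

Final: 0.41246


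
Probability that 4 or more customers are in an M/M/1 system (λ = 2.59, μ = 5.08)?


ρ = 2.59/5.08 = 0.5098
P(N ≥ n) = ρ^n = 0.5098^4 = 0.067568

Final: 0.067568


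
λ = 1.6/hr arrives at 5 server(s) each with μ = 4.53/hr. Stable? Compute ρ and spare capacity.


Total capacity cμ = 5·4.53 = 22.65/hr
ρ = λ/(cμ) = 1.6/22.65 = 0.07064
Stable ⇔ ρ < 1: YES
Spare capacity = cμ − λ = 22.65 − 1.6 = 21.05/hr

Final: ρ = 0.07064; stable; margin = 21.05/hr


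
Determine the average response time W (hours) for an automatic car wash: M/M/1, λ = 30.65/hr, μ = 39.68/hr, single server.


W = 1/(μ−λ) = 1/(39.68 − 30.65) = 1/9.03 = 0.1107 hr

Final: 0.1107 hr


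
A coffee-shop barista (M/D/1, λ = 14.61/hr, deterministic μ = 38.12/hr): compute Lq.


ρ = 14.61/38.12 = 0.3833
M/D/1: Lq = ρ²/(2(1−ρ)) = 0.1469/(2·0.6167) = 0.11909

Final: 0.11909


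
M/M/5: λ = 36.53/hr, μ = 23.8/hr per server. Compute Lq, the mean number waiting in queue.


a = λ/μ = 1.5349; ρ = a/5 = 0.3070
P₀ = 0.215094
Lq = P₀·a^c·ρ / (c!·(1−ρ)²) = 0.215094·8.51851·0.3070/(120·0.48028)
= 0.009759

Final: 0.009759


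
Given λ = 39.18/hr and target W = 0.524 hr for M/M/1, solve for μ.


W = 1/(μ−λ) ⇒ μ − λ = 1/W = 1/0.524 = 1.9084
μ = λ + 1/W = 39.18 + 1.9084 = 41.0884 per hr

Final: 41.0884 /hr


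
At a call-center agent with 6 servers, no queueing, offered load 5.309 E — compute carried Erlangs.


B(6,5.309) = 0.214938 (Erlang-B)
Carried load = a(1 − B) = 5.309·(1 − 0.214938) = 5.309·0.785062 = 4.1679 E

Final: 4.1679 Erlangs


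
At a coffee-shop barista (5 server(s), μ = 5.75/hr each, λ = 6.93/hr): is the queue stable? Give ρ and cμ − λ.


Total capacity cμ = 5·5.75 = 28.75/hr
ρ = λ/(cμ) = 6.93/28.75 = 0.2410
Stable ⇔ ρ < 1: YES
Spare capacity = cμ − λ = 28.75 − 6.93 = 21.82/hr

Final: ρ = 0.2410; stable; margin = 21.82/hr


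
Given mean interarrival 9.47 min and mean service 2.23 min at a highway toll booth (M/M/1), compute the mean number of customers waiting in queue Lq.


λ = 60/9.47 = 6.3358 /hr
μ = 60/2.23 = 26.9058 /hr
ρ = λ/μ = 6.3358/26.9058 = 0.2355
Lq = ρ²/(1−ρ) = 0.05545/0.7645 = 0.07253

Final: 0.07253


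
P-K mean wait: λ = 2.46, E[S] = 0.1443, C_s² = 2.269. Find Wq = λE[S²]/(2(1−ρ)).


ρ = λ·E[S] = 2.46·0.1443 = 0.3550
E[S²] = E[S]²(1+C_s²) = 0.1443²·(1+2.269) = 0.068069
Wq = λ·E[S²]/(2(1−ρ)) = 2.46·0.068069/(2·0.6450) = 0.12980 hr

Final: 0.12980 hr


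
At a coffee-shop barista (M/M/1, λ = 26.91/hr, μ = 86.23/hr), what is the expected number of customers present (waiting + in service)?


ρ = λ/μ = 26.91/86.23 = 0.3121
L = ρ/(1−ρ) = 0.3121/(1 − 0.3121) = 0.3121/0.6879 = 0.4536

Final: 0.4536


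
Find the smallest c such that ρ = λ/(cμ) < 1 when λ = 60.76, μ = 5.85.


Stability requires cμ > λ ⇔ c > λ/μ.
λ/μ = 60.76/5.85 = 10.3863
Minimum integer c = ⌊10.3863⌋ + 1 = 11
Check: 11·5.85 = 64.35 > 60.76, while 10·5.85 = 58.50 ≤ 60.76

Final: 11 servers


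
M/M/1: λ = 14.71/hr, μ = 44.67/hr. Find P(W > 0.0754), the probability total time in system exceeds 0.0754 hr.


W ~ Exponential(μ−λ) for M/M/1.
μ − λ = 44.67 − 14.71 = 29.9600
P(W > t) = e^{−(μ−λ)t} = e^{−2.2590} = 0.104457

Final: 0.104457


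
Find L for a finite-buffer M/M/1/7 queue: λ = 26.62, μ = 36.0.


ρ = 26.62/36.0 = 0.7394
L = ρ[1 − (K+1)ρ^K + Kρ^(K+1)] / [(1−ρ)(1−ρ^(K+1))]
Numerator: 0.7394·(1 − 8·0.120876 + 7·0.089381) = 0.487043
Denominator: (0.2606)·(0.910619) = 0.237267
L = 0.487043/0.237267 = 2.0527

Final: 2.0527


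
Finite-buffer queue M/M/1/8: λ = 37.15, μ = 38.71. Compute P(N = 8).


ρ = λ/μ = 37.15/38.71 = 0.9597
P_K = (1−ρ)ρ^K/(1−ρ^(K+1)) = (0.04030·0.719590)/(1 − 0.690591)
= 0.028999/0.309409 = 0.093725

Final: 0.093725


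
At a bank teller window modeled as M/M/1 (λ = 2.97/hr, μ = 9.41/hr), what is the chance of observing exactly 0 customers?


ρ = 2.97/9.41 = 0.3156
P_n = (1−ρ)·ρ^n = (1 − 0.3156)·0.3156^0 = 0.6844·1.000000 = 0.684378

Final: 0.684378


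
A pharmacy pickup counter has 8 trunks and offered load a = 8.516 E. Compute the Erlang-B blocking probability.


B(c,a) = (a^c/c!) / Σ_{k=0}^{c} a^k/k!
a^8/8! = 686.064107
Σ terms (k=0..8): 1.00000 + 8.51600 + 36.26113 + 102.93326 + 219.14490 + 373.24759 + 529.76275 + 644.49423 + 686.06411 = 2601.423967
B = 686.064107/2601.423967 = 0.263726

Final: 0.263726


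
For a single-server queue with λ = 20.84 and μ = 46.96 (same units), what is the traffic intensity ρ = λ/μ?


ρ = λ/μ = 20.84/46.96 = 0.4438

Final: 0.4438


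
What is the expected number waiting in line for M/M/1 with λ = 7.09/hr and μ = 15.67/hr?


ρ = 7.09/15.67 = 0.4525
Lq = ρ²/(1−ρ) = 0.2047/0.5475 = 0.3739

Final: 0.3739


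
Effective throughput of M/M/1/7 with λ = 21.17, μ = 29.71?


ρ = 0.7126; P_K = (1−ρ)ρ^7/(1−ρ^8) = 0.028718
λ_eff = λ(1 − P_K) = 21.17·(1 − 0.028718) = 21.17·0.971282 = 20.5620 /hr

Final: 20.5620 /hr


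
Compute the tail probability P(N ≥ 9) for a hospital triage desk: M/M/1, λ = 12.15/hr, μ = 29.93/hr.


ρ = 12.15/29.93 = 0.4059
P(N ≥ n) = ρ^n = 0.4059^9 = 0.0002994

Final: 0.0002994


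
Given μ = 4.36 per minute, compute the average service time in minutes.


Mean service time = 1/μ = 1/4.36 minute = 0.22936 minute
In minutes: 0.22936 × 1 = 0.2294 min

Final: 0.2294 min


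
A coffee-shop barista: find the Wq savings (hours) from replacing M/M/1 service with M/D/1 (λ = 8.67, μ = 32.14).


ρ = 8.67/32.14 = 0.2698
Wq(M/M/1) = ρ/(μ−λ) = 0.2698/23.47 = 0.01149 hr
Wq(M/D/1) = ρ/(2(μ−λ)) = 0.005747 hr
Savings = 0.01149 − 0.005747 = 0.005747 hr

Final: 0.005747 hr


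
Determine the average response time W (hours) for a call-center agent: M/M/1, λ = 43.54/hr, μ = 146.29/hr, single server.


W = 1/(μ−λ) = 1/(146.29 − 43.54) = 1/102.75 = 0.009732 hr

Final: 0.009732 hr


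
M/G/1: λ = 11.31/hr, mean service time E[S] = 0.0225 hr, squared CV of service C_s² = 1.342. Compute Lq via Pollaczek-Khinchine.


ρ = λ·E[S] = 11.31·0.0225 = 0.2545
Lq = ρ²(1+C_s²)/(2(1−ρ)) = 0.06476·(1+1.342)/(2·0.7455)
= 0.06476·2.3420/1.4910 = 0.10171

Final: 0.10171


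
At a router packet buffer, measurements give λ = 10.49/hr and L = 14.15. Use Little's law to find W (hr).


W = L/λ = 14.15/10.49 = 1.3489 hr

Final: 1.3489 hr


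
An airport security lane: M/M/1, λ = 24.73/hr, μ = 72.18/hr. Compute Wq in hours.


ρ = 24.73/72.18 = 0.3426
Wq = ρ/(μ−λ) = 0.3426/(72.18 − 24.73) = 0.3426/47.45 = 0.007221 hr

Final: 0.007221 hr


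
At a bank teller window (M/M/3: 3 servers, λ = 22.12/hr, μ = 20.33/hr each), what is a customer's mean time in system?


a = 1.0880; ρ = 0.3627; P₀ = 0.331475
Lq = P₀·a^c·ρ/(c!(1−ρ)²) = 0.06354
Wq = Lq/λ = 0.06354/22.12 = 0.002873 hr
W = Wq + 1/μ = 0.002873 + 0.04919 = 0.05206 hr

Final: 0.05206 hr


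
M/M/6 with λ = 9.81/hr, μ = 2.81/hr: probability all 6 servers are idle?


a = λ/μ = 9.81/2.81 = 3.4911; ρ = a/c = 0.5819
Σ_{k=0}^{5} a^k/k! (terms k=0..5) = 1.00000 + 3.49110 + 6.09390 + 7.09148 + 6.18927 + 4.32148 = 28.18723
Tail: a^6/(6!(1−ρ)) = 1810.40660/(720·0.4181) = 6.01329
P₀ = 1/(28.18723 + 6.01329) = 1/34.20052 = 0.029239

Final: 0.029239


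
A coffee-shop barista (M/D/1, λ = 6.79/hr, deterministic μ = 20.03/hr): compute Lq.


ρ = 6.79/20.03 = 0.3390
M/D/1: Lq = ρ²/(2(1−ρ)) = 0.1149/(2·0.6610) = 0.08692

Final: 0.08692


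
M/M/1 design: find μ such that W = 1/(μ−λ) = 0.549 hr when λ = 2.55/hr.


W = 1/(μ−λ) ⇒ μ − λ = 1/W = 1/0.549 = 1.8215
μ = λ + 1/W = 2.55 + 1.8215 = 4.3715 per hr

Final: 4.3715 /hr


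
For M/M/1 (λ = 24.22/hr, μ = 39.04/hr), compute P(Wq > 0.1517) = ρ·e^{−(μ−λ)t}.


ρ = 24.22/39.04 = 0.6204
P(Wq > t) = ρ·e^{−(μ−λ)t} = 0.6204·e^{−2.2482}
= 0.6204·0.105590 = 0.065507

Final: 0.065507


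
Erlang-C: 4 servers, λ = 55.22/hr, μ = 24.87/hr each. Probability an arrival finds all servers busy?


a = λ/μ = 2.2203; ρ = a/4 = 0.5551
P₀ = 0.102189 (from M/M/c formula)
C(c,a) = [a^c/(c!(1−ρ))]·P₀ = [24.30426/(24·0.4449)]·0.102189
= 2.27612·0.102189 = 0.232594

Final: 0.232594


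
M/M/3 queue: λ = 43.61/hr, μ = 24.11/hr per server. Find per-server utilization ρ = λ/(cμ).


ρ = λ/(cμ) = 43.61/(3·24.11) = 43.61/72.33 = 0.6029

Final: 0.6029


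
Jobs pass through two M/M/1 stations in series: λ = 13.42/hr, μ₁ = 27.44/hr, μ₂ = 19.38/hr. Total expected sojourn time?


Each node sees arrival rate λ = 13.42/hr (tandem ⇒ throughput preserved).
W₁ = 1/(μ₁−λ) = 1/(27.44−13.42) = 0.07133 hr
W₂ = 1/(μ₂−λ) = 1/(19.38−13.42) = 0.16779 hr
W_total = W₁ + W₂ = 0.07133 + 0.16779 = 0.23911 hr

Final: 0.23911 hr


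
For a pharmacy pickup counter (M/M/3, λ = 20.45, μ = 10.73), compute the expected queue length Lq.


a = λ/μ = 1.9059; ρ = a/3 = 0.6353
P₀ = 0.126813
Lq = P₀·a^c·ρ / (c!·(1−ρ)²) = 0.126813·6.92278·0.6353/(6·0.13301)
= 0.69883

Final: 0.69883


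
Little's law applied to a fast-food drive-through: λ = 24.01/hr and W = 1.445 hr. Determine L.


L = λW = 24.01·1.445 = 34.6945

Final: 34.6945


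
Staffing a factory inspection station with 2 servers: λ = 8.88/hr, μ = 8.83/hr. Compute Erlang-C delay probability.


a = λ/μ = 1.0057; ρ = a/2 = 0.5028
P₀ = 0.330821 (from M/M/c formula)
C(c,a) = [a^c/(c!(1−ρ))]·P₀ = [1.01136/(2·0.4972)]·0.330821
= 1.01712·0.330821 = 0.336484

Final: 0.336484


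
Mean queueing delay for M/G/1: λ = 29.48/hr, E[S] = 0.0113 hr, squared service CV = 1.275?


ρ = λ·E[S] = 29.48·0.0113 = 0.3331
E[S²] = E[S]²(1+C_s²) = 0.0113²·(1+1.275) = 0.0002905
Wq = λ·E[S²]/(2(1−ρ)) = 29.48·0.0002905/(2·0.6669) = 0.006421 hr

Final: 0.006421 hr


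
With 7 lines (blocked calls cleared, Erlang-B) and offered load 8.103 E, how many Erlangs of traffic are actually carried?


B(7,8.103) = 0.313947 (Erlang-B)
Carried load = a(1 − B) = 8.103·(1 − 0.313947) = 8.103·0.686053 = 5.5591 E

Final: 5.5591 Erlangs


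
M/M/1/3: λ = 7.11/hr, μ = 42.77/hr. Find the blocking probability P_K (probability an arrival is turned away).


ρ = λ/μ = 7.11/42.77 = 0.1662
P_K = (1−ρ)ρ^K/(1−ρ^(K+1)) = (0.8338·0.004594)/(1 − 0.0007637)
= 0.003830/0.999236 = 0.003833

Final: 0.003833


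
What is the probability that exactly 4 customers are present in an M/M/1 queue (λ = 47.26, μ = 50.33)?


ρ = 47.26/50.33 = 0.9390
P_n = (1−ρ)·ρ^n = (1 − 0.9390)·0.9390^4 = 0.06100·0.777440 = 0.047422

Final: 0.047422


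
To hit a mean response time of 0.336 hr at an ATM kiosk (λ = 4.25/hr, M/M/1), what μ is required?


W = 1/(μ−λ) ⇒ μ − λ = 1/W = 1/0.336 = 2.9762
μ = λ + 1/W = 4.25 + 2.9762 = 7.2262 per hr

Final: 7.2262 /hr


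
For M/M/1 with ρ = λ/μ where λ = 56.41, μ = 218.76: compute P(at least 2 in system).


ρ = 56.41/218.76 = 0.2579
P(N ≥ n) = ρ^n = 0.2579^2 = 0.066493

Final: 0.066493


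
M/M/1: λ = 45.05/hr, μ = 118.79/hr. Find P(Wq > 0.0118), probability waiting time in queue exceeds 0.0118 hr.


ρ = 45.05/118.79 = 0.3792
P(Wq > t) = ρ·e^{−(μ−λ)t} = 0.3792·e^{−0.8701}
= 0.3792·0.418896 = 0.158862

Final: 0.158862


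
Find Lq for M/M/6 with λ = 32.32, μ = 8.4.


a = λ/μ = 3.8476; ρ = a/6 = 0.6413
P₀ = 0.019816
Lq = P₀·a^c·ρ / (c!·(1−ρ)²) = 0.019816·3244.53450·0.6413/(720·0.12869)
= 0.44498

Final: 0.44498


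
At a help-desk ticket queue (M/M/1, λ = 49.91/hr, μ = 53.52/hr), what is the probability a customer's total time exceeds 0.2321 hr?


W ~ Exponential(μ−λ) for M/M/1.
μ − λ = 53.52 − 49.91 = 3.6100
P(W > t) = e^{−(μ−λ)t} = e^{−0.8379} = 0.432626

Final: 0.432626


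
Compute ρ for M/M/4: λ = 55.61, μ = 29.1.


ρ = λ/(cμ) = 55.61/(4·29.1) = 55.61/116.40 = 0.4777

Final: 0.4777


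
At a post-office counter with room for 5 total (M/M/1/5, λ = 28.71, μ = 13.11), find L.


ρ = 28.71/13.11 = 2.1899
L = ρ[1 − (K+1)ρ^K + Kρ^(K+1)] / [(1−ρ)(1−ρ^(K+1))]
Numerator: 2.1899·(1 − 6·50.367745 + 5·110.301903) = 548.146490
Denominator: (-1.1899)·(-109.301903) = 130.061761
L = 548.146490/130.061761 = 4.2145

Final: 4.2145


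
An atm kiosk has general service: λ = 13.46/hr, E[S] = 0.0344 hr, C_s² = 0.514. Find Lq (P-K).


ρ = λ·E[S] = 13.46·0.0344 = 0.4630
Lq = ρ²(1+C_s²)/(2(1−ρ)) = 0.2144·(1+0.514)/(2·0.5370)
= 0.2144·1.5140/1.0740 = 0.30224

Final: 0.30224


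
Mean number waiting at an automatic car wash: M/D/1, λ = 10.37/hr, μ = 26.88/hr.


ρ = 10.37/26.88 = 0.3858
M/D/1: Lq = ρ²/(2(1−ρ)) = 0.1488/(2·0.6142) = 0.12116

Final: 0.12116


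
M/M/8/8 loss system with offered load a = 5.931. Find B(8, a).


B(c,a) = (a^c/c!) / Σ_{k=0}^{c} a^k/k!
a^8/8! = 37.975445
Σ terms (k=0..8): 1.00000 + 5.93100 + 17.58838 + 34.77223 + 51.55852 + 61.15872 + 60.45539 + 51.22299 + 37.97544 = 321.662677
B = 37.975445/321.662677 = 0.118060

Final: 0.118060


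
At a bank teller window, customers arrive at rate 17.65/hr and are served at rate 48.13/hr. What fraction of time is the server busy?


ρ = λ/μ = 17.65/48.13 = 0.3667

Final: 0.3667


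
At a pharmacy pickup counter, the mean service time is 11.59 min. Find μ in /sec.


μ = 1/(service time) in consistent units.
1 second = 0.0166667 min, so μ = 0.0166667/11.59 = 0.001438 per second

Final: 0.001438 /sec


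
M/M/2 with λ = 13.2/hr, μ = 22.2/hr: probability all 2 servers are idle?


a = λ/μ = 13.2/22.2 = 0.5946; ρ = a/c = 0.2973
Σ_{k=0}^{1} a^k/k! (terms k=0..1) = 1.00000 + 0.59459 = 1.59459
Tail: a^2/(2!(1−ρ)) = 0.35354/(2·0.7027) = 0.25156
P₀ = 1/(1.59459 + 0.25156) = 1/1.84615 = 0.541667

Final: 0.541667


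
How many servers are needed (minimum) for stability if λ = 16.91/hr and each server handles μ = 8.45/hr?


Stability requires cμ > λ ⇔ c > λ/μ.
λ/μ = 16.91/8.45 = 2.0012
Minimum integer c = ⌊2.0012⌋ + 1 = 3
Check: 3·8.45 = 25.35 > 16.91, while 2·8.45 = 16.90 ≤ 16.91

Final: 3 servers


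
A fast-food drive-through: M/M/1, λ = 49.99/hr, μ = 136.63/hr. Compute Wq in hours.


ρ = 49.99/136.63 = 0.3659
Wq = ρ/(μ−λ) = 0.3659/(136.63 − 49.99) = 0.3659/86.64 = 0.004223 hr

Final: 0.004223 hr


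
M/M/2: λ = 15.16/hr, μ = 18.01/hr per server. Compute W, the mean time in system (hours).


a = 0.8418; ρ = 0.4209; P₀ = 0.407581
Lq = P₀·a^c·ρ/(c!(1−ρ)²) = 0.18120
Wq = Lq/λ = 0.18120/15.16 = 0.01195 hr
W = Wq + 1/μ = 0.01195 + 0.05552 = 0.06748 hr

Final: 0.06748 hr


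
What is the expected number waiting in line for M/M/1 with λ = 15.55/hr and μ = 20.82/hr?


ρ = 15.55/20.82 = 0.7469
Lq = ρ²/(1−ρ) = 0.5578/0.2531 = 2.2038

Final: 2.2038


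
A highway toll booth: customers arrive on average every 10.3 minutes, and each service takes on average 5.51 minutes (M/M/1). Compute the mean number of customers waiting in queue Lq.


λ = 60/10.3 = 5.8252 /hr
μ = 60/5.51 = 10.8893 /hr
ρ = λ/μ = 5.8252/10.8893 = 0.5350
Lq = ρ²/(1−ρ) = 0.2862/0.4650 = 0.6154

Final: 0.6154


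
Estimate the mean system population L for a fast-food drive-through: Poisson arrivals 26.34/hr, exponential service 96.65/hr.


ρ = λ/μ = 26.34/96.65 = 0.2725
L = ρ/(1−ρ) = 0.2725/(1 − 0.2725) = 0.2725/0.7275 = 0.3746

Final: 0.3746


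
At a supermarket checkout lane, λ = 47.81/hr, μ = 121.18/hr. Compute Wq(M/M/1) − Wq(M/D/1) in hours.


ρ = 47.81/121.18 = 0.3945
Wq(M/M/1) = ρ/(μ−λ) = 0.3945/73.37 = 0.005377 hr
Wq(M/D/1) = ρ/(2(μ−λ)) = 0.002689 hr
Savings = 0.005377 − 0.002689 = 0.002689 hr

Final: 0.002689 hr


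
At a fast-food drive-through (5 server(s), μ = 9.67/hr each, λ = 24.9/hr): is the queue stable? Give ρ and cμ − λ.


Total capacity cμ = 5·9.67 = 48.35/hr
ρ = λ/(cμ) = 24.9/48.35 = 0.5150
Stable ⇔ ρ < 1: YES
Spare capacity = cμ − λ = 48.35 − 24.9 = 23.45/hr

Final: ρ = 0.5150; stable; margin = 23.45/hr


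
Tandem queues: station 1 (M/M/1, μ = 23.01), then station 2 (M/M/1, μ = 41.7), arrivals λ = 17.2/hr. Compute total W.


Each node sees arrival rate λ = 17.2/hr (tandem ⇒ throughput preserved).
W₁ = 1/(μ₁−λ) = 1/(23.01−17.2) = 0.17212 hr
W₂ = 1/(μ₂−λ) = 1/(41.7−17.2) = 0.04082 hr
W_total = W₁ + W₂ = 0.17212 + 0.04082 = 0.21293 hr

Final: 0.21293 hr


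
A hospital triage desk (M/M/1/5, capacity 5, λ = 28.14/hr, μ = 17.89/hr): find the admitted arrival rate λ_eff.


ρ = 1.5729; P_K = (1−ρ)ρ^5/(1−ρ^6) = 0.390000
λ_eff = λ(1 − P_K) = 28.14·(1 − 0.390000) = 28.14·0.610000 = 17.1654 /hr

Final: 17.1654 /hr


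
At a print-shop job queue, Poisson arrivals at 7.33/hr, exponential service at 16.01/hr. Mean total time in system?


W = 1/(μ−λ) = 1/(16.01 − 7.33) = 1/8.68 = 0.1152 hr

Final: 0.1152 hr


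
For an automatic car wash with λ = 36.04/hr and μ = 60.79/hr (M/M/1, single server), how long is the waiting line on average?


ρ = 36.04/60.79 = 0.5929
Lq = ρ²/(1−ρ) = 0.3515/0.4071 = 0.8633

Final: 0.8633


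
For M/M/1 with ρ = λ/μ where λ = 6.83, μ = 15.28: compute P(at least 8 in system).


ρ = 6.83/15.28 = 0.4470
P(N ≥ n) = ρ^n = 0.4470^8 = 0.001594

Final: 0.001594


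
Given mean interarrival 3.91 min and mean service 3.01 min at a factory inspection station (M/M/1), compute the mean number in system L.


λ = 60/3.91 = 15.3453 /hr
μ = 60/3.01 = 19.9336 /hr
ρ = λ/μ = 15.3453/19.9336 = 0.7698
L = ρ/(1−ρ) = 0.7698/0.2302 = 3.3444

Final: 3.3444


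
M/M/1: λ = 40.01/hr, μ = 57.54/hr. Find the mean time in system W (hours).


W = 1/(μ−λ) = 1/(57.54 − 40.01) = 1/17.53 = 0.05705 hr

Final: 0.05705 hr


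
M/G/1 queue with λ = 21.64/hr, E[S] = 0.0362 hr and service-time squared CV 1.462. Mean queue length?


ρ = λ·E[S] = 21.64·0.0362 = 0.7834
Lq = ρ²(1+C_s²)/(2(1−ρ)) = 0.6137·(1+1.462)/(2·0.2166)
= 0.6137·2.4620/0.4333 = 3.48712

Final: 3.48712


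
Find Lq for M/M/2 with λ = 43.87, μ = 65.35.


a = λ/μ = 0.6713; ρ = a/2 = 0.3357
P₀ = 0.497394
Lq = P₀·a^c·ρ / (c!·(1−ρ)²) = 0.497394·0.45065·0.3357/(2·0.44136)
= 0.08523

Final: 0.08523


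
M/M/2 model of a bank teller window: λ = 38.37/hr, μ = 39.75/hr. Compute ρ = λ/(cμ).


ρ = λ/(cμ) = 38.37/(2·39.75) = 38.37/79.50 = 0.4826

Final: 0.4826


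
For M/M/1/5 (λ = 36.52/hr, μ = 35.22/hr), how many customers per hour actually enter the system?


ρ = 1.0369; P_K = (1−ρ)ρ^5/(1−ρ^6) = 0.182125
λ_eff = λ(1 − P_K) = 36.52·(1 − 0.182125) = 36.52·0.817875 = 29.8688 /hr

Final: 29.8688 /hr


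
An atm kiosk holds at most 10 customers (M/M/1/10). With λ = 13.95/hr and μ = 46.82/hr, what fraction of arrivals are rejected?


ρ = λ/μ = 13.95/46.82 = 0.2979
P_K = (1−ρ)ρ^K/(1−ρ^(K+1)) = (0.7021·0.000005514)/(1 − 0.000001643)
= 0.000003871/0.999998 = 0.000003871

Final: 0.000003871


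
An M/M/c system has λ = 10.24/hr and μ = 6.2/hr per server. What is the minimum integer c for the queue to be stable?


Stability requires cμ > λ ⇔ c > λ/μ.
λ/μ = 10.24/6.2 = 1.6516
Minimum integer c = ⌊1.6516⌋ + 1 = 2
Check: 2·6.2 = 12.40 > 10.24, while 1·6.2 = 6.20 ≤ 10.24

Final: 2 servers


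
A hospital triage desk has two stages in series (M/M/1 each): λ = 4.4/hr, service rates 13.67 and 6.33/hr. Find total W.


Each node sees arrival rate λ = 4.4/hr (tandem ⇒ throughput preserved).
W₁ = 1/(μ₁−λ) = 1/(13.67−4.4) = 0.10787 hr
W₂ = 1/(μ₂−λ) = 1/(6.33−4.4) = 0.51813 hr
W_total = W₁ + W₂ = 0.10787 + 0.51813 = 0.62601 hr

Final: 0.62601 hr


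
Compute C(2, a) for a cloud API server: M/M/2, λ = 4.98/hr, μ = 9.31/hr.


a = λ/μ = 0.5349; ρ = a/2 = 0.2675
P₀ = 0.577966 (from M/M/c formula)
C(c,a) = [a^c/(c!(1−ρ))]·P₀ = [0.28613/(2·0.7325)]·0.577966
= 0.19530·0.577966 = 0.112875

Final: 0.112875


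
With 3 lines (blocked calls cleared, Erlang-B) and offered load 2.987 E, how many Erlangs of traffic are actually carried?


B(3,2.987) = 0.344593 (Erlang-B)
Carried load = a(1 − B) = 2.987·(1 − 0.344593) = 2.987·0.655407 = 1.9577 E

Final: 1.9577 Erlangs


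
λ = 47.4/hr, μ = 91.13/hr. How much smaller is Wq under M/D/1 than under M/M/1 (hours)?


ρ = 47.4/91.13 = 0.5201
Wq(M/M/1) = ρ/(μ−λ) = 0.5201/43.73 = 0.01189 hr
Wq(M/D/1) = ρ/(2(μ−λ)) = 0.005947 hr
Savings = 0.01189 − 0.005947 = 0.005947 hr

Final: 0.005947 hr


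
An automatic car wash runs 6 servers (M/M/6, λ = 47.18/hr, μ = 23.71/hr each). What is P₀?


a = λ/μ = 47.18/23.71 = 1.9899; ρ = a/c = 0.3316
Σ_{k=0}^{5} a^k/k! (terms k=0..5) = 1.00000 + 1.98988 + 1.97981 + 1.31319 + 0.65327 + 0.25999 = 7.19613
Tail: a^6/(6!(1−ρ)) = 62.08094/(720·0.6684) = 0.12901
P₀ = 1/(7.19613 + 0.12901) = 1/7.32514 = 0.136516

Final: 0.136516


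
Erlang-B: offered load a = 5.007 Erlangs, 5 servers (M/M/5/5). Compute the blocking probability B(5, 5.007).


B(c,a) = (a^c/c!) / Σ_{k=0}^{c} a^k/k!
a^5/5! = 26.224469
Σ terms (k=0..5): 1.00000 + 5.00700 + 12.53502 + 20.92096 + 26.18781 + 26.22447 = 91.875256
B = 26.224469/91.875256 = 0.285436

Final: 0.285436


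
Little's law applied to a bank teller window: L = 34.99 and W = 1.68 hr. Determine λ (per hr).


λ = L/W = 34.99/1.68 = 20.8274 /hr

Final: 20.8274 /hr


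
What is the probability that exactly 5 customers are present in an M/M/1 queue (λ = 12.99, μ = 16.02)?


ρ = 12.99/16.02 = 0.8109
P_n = (1−ρ)·ρ^n = (1 − 0.8109)·0.8109^5 = 0.1891·0.350536 = 0.066300

Final: 0.066300


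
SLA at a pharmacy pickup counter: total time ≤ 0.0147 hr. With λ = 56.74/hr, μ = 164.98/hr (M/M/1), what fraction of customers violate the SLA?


W ~ Exponential(μ−λ) for M/M/1.
μ − λ = 164.98 − 56.74 = 108.2400
P(W > t) = e^{−(μ−λ)t} = e^{−1.5911} = 0.203696

Final: 0.203696


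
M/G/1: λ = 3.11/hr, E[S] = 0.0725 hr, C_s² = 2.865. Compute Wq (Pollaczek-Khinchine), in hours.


ρ = λ·E[S] = 3.11·0.0725 = 0.2255
E[S²] = E[S]²(1+C_s²) = 0.0725²·(1+2.865) = 0.020315
Wq = λ·E[S²]/(2(1−ρ)) = 3.11·0.020315/(2·0.7745) = 0.04079 hr

Final: 0.04079 hr


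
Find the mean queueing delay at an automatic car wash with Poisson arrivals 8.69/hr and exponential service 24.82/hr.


ρ = 8.69/24.82 = 0.3501
Wq = ρ/(μ−λ) = 0.3501/(24.82 − 8.69) = 0.3501/16.13 = 0.02171 hr

Final: 0.02171 hr


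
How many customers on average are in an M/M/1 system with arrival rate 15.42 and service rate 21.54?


ρ = λ/μ = 15.42/21.54 = 0.7159
L = ρ/(1−ρ) = 0.7159/(1 − 0.7159) = 0.7159/0.2841 = 2.5196

Final: 2.5196


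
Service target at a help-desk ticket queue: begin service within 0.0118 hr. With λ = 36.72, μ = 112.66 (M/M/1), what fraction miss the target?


ρ = 36.72/112.66 = 0.3259
P(Wq > t) = ρ·e^{−(μ−λ)t} = 0.3259·e^{−0.8961}
= 0.3259·0.408162 = 0.133035

Final: 0.133035


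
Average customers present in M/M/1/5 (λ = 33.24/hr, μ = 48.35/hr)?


ρ = 33.24/48.35 = 0.6875
L = ρ[1 − (K+1)ρ^K + Kρ^(K+1)] / [(1−ρ)(1−ρ^(K+1))]
Numerator: 0.6875·(1 − 6·0.153576 + 5·0.105581) = 0.416928
Denominator: (0.3125)·(0.894419) = 0.279517
L = 0.416928/0.279517 = 1.4916

Final: 1.4916


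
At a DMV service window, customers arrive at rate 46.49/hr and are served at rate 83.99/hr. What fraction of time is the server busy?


ρ = λ/μ = 46.49/83.99 = 0.5535

Final: 0.5535


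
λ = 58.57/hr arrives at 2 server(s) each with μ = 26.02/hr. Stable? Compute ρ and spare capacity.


Total capacity cμ = 2·26.02 = 52.04/hr
ρ = λ/(cμ) = 58.57/52.04 = 1.1255
Stable ⇔ ρ < 1: NO
Spare capacity = cμ − λ = 52.04 − 58.57 = -6.53/hr

Final: ρ = 1.1255; unstable; margin = -6.53/hr


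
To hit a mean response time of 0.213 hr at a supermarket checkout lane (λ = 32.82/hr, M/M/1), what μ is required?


W = 1/(μ−λ) ⇒ μ − λ = 1/W = 1/0.213 = 4.6948
μ = λ + 1/W = 32.82 + 4.6948 = 37.5148 per hr

Final: 37.5148 /hr


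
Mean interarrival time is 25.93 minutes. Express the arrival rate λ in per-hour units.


λ = 1/(interarrival time) in consistent units.
1 hour = 60 min, so λ = 60/25.93 = 2.3139 per hour

Final: 2.3139 /hr


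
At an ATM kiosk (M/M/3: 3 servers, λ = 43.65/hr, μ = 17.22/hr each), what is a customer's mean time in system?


a = 2.5348; ρ = 0.8449; P₀ = 0.041229
Lq = P₀·a^c·ρ/(c!(1−ρ)²) = 3.93345
Wq = Lq/λ = 3.93345/43.65 = 0.09011 hr
W = Wq + 1/μ = 0.09011 + 0.05807 = 0.14819 hr

Final: 0.14819 hr


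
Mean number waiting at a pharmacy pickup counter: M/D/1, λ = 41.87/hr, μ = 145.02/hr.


ρ = 41.87/145.02 = 0.2887
M/D/1: Lq = ρ²/(2(1−ρ)) = 0.08336/(2·0.7113) = 0.05860

Final: 0.05860


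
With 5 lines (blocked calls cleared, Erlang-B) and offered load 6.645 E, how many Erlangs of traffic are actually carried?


B(5,6.645) = 0.403115 (Erlang-B)
Carried load = a(1 − B) = 6.645·(1 − 0.403115) = 6.645·0.596885 = 3.9663 E

Final: 3.9663 Erlangs


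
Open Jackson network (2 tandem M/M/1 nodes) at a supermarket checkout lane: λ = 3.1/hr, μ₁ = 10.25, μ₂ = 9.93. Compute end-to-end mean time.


Each node sees arrival rate λ = 3.1/hr (tandem ⇒ throughput preserved).
W₁ = 1/(μ₁−λ) = 1/(10.25−3.1) = 0.13986 hr
W₂ = 1/(μ₂−λ) = 1/(9.93−3.1) = 0.14641 hr
W_total = W₁ + W₂ = 0.13986 + 0.14641 = 0.28627 hr

Final: 0.28627 hr


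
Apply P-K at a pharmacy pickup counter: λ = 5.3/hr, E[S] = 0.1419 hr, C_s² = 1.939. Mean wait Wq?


ρ = λ·E[S] = 5.3·0.1419 = 0.7521
E[S²] = E[S]²(1+C_s²) = 0.1419²·(1+1.939) = 0.059179
Wq = λ·E[S²]/(2(1−ρ)) = 5.3·0.059179/(2·0.2479) = 0.63253 hr

Final: 0.63253 hr


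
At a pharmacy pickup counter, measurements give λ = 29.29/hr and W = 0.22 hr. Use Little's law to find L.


L = λW = 29.29·0.22 = 6.4438

Final: 6.4438


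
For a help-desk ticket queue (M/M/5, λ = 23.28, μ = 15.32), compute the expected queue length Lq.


a = λ/μ = 1.5196; ρ = a/5 = 0.3039
P₀ = 0.218429
Lq = P₀·a^c·ρ / (c!·(1−ρ)²) = 0.218429·8.10254·0.3039/(120·0.48453)
= 0.009251

Final: 0.009251


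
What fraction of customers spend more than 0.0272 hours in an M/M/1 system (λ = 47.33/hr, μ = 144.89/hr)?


W ~ Exponential(μ−λ) for M/M/1.
μ − λ = 144.89 − 47.33 = 97.5600
P(W > t) = e^{−(μ−λ)t} = e^{−2.6536} = 0.070395

Final: 0.070395


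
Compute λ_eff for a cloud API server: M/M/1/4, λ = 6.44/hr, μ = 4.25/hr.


ρ = 1.5153; P_K = (1−ρ)ρ^4/(1−ρ^5) = 0.388720
λ_eff = λ(1 − P_K) = 6.44·(1 − 0.388720) = 6.44·0.611280 = 3.9366 /hr

Final: 3.9366 /hr


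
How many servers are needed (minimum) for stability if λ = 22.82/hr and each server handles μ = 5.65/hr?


Stability requires cμ > λ ⇔ c > λ/μ.
λ/μ = 22.82/5.65 = 4.0389
Minimum integer c = ⌊4.0389⌋ + 1 = 5
Check: 5·5.65 = 28.25 > 22.82, while 4·5.65 = 22.60 ≤ 22.82

Final: 5 servers


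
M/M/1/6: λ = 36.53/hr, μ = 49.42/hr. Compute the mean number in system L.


ρ = 36.53/49.42 = 0.7392
L = ρ[1 − (K+1)ρ^K + Kρ^(K+1)] / [(1−ρ)(1−ρ^(K+1))]
Numerator: 0.7392·(1 − 7·0.163110 + 6·0.120567) = 0.429926
Denominator: (0.2608)·(0.879433) = 0.229379
L = 0.429926/0.229379 = 1.8743

Final: 1.8743


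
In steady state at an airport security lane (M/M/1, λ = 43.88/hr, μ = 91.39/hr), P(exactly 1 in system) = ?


ρ = 43.88/91.39 = 0.4801
P_n = (1−ρ)·ρ^n = (1 − 0.4801)·0.4801^1 = 0.5199·0.480140 = 0.249606

Final: 0.249606


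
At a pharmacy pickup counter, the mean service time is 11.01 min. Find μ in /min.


μ = 1/(service time) in consistent units.
1 minute = 1 min, so μ = 1/11.01 = 0.09083 per minute

Final: 0.09083 /min


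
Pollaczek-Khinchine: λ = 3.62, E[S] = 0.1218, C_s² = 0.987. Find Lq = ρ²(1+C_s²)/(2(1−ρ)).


ρ = λ·E[S] = 3.62·0.1218 = 0.4409
Lq = ρ²(1+C_s²)/(2(1−ρ)) = 0.1944·(1+0.987)/(2·0.5591)
= 0.1944·1.9870/1.1182 = 0.34546

Final: 0.34546


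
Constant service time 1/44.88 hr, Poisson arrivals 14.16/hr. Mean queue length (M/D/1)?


ρ = 14.16/44.88 = 0.3155
M/D/1: Lq = ρ²/(2(1−ρ)) = 0.09955/(2·0.6845) = 0.07271

Final: 0.07271


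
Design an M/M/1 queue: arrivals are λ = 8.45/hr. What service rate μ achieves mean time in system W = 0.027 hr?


W = 1/(μ−λ) ⇒ μ − λ = 1/W = 1/0.027 = 37.0370
μ = λ + 1/W = 8.45 + 37.0370 = 45.4870 per hr

Final: 45.4870 /hr


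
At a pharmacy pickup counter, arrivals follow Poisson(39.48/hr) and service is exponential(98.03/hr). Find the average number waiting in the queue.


ρ = 39.48/98.03 = 0.4027
Lq = ρ²/(1−ρ) = 0.1622/0.5973 = 0.2716

Final: 0.2716


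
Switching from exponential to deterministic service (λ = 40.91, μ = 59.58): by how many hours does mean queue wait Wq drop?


ρ = 40.91/59.58 = 0.6866
Wq(M/M/1) = ρ/(μ−λ) = 0.6866/18.67 = 0.03678 hr
Wq(M/D/1) = ρ/(2(μ−λ)) = 0.01839 hr
Savings = 0.03678 − 0.01839 = 0.01839 hr

Final: 0.01839 hr


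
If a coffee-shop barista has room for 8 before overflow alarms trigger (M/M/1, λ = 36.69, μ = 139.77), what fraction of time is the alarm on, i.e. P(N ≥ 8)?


ρ = 36.69/139.77 = 0.2625
P(N ≥ n) = ρ^n = 0.2625^8 = 0.00002255

Final: 0.00002255


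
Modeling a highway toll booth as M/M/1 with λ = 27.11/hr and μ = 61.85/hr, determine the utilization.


ρ = λ/μ = 27.11/61.85 = 0.4383

Final: 0.4383


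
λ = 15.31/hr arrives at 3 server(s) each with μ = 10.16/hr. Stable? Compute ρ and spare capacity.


Total capacity cμ = 3·10.16 = 30.48/hr
ρ = λ/(cμ) = 15.31/30.48 = 0.5023
Stable ⇔ ρ < 1: YES
Spare capacity = cμ − λ = 30.48 − 15.31 = 15.17/hr

Final: ρ = 0.5023; stable; margin = 15.17/hr


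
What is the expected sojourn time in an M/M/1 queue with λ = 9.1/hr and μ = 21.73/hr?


W = 1/(μ−λ) = 1/(21.73 − 9.1) = 1/12.63 = 0.07918 hr

Final: 0.07918 hr


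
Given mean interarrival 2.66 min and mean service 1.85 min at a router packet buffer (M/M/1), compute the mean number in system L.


λ = 60/2.66 = 22.5564 /hr
μ = 60/1.85 = 32.4324 /hr
ρ = λ/μ = 22.5564/32.4324 = 0.6955
L = ρ/(1−ρ) = 0.6955/0.3045 = 2.2840

Final: 2.2840
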